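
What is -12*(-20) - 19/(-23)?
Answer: 5539/23 ≈ 240.83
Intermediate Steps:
-12*(-20) - 19/(-23) = 240 - 19*(-1/23) = 240 + 19/23 = 5539/23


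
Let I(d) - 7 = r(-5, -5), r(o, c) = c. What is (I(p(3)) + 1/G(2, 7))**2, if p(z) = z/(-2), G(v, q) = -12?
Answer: 529/144 ≈ 3.6736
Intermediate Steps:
p(z) = -z/2 (p(z) = z*(-1/2) = -z/2)
I(d) = 2 (I(d) = 7 - 5 = 2)
(I(p(3)) + 1/G(2, 7))**2 = (2 + 1/(-12))**2 = (2 - 1/12)**2 = (23/12)**2 = 529/144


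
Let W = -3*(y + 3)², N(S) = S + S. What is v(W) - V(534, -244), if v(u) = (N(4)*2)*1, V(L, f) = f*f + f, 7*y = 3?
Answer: -59276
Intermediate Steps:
y = 3/7 (y = (⅐)*3 = 3/7 ≈ 0.42857)
V(L, f) = f + f² (V(L, f) = f² + f = f + f²)
N(S) = 2*S
W = -1728/49 (W = -3*(3/7 + 3)² = -3*(24/7)² = -3*576/49 = -1728/49 ≈ -35.265)
v(u) = 16 (v(u) = ((2*4)*2)*1 = (8*2)*1 = 16*1 = 16)
v(W) - V(534, -244) = 16 - (-244)*(1 - 244) = 16 - (-244)*(-243) = 16 - 1*59292 = 16 - 59292 = -59276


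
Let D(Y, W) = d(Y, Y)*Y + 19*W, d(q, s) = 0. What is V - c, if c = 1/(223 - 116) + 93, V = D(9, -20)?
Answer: -50612/107 ≈ -473.01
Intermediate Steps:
D(Y, W) = 19*W (D(Y, W) = 0*Y + 19*W = 0 + 19*W = 19*W)
V = -380 (V = 19*(-20) = -380)
c = 9952/107 (c = 1/107 + 93 = 9952/107 ≈ 93.009)
V - c = -380 - 1*9952/107 = -380 - 9952/107 = -50612/107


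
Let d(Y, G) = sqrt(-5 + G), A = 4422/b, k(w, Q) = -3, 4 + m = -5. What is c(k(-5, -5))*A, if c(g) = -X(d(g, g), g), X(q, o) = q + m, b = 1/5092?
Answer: 202651416 - 45033648*I*sqrt(2) ≈ 2.0265e+8 - 6.3687e+7*I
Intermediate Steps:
m = -9 (m = -4 - 5 = -9)
b = 1/5092 ≈ 0.00019639
A = 22516824 (A = 4422/(1/5092) = 4422*5092 = 22516824)
X(q, o) = -9 + q (X(q, o) = q - 9 = -9 + q)
c(g) = 9 - sqrt(-5 + g) (c(g) = -(-9 + sqrt(-5 + g)) = 9 - sqrt(-5 + g))
c(k(-5, -5))*A = (9 - sqrt(-5 - 3))*22516824 = (9 - sqrt(-8))*22516824 = (9 - 2*I*sqrt(2))*22516824 = 202651416 - 45033648*I*sqrt(2)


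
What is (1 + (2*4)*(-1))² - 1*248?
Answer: -199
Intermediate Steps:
(1 + (2*4)*(-1))² - 1*248 = (1 + 8*(-1))² - 248 = (1 - 8)² - 248 = (-7)² - 248 = 49 - 248 = -199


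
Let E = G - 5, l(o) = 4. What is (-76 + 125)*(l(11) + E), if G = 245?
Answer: 11956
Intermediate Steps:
E = 240 (E = 245 - 5 = 240)
(-76 + 125)*(l(11) + E) = (-76 + 125)*(4 + 240) = 49*244 = 11956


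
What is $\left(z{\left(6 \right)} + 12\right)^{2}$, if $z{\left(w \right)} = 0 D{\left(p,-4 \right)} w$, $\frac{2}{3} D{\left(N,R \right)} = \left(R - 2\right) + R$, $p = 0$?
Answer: $144$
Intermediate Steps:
$D{\left(N,R \right)} = -3 + 3 R$ ($D{\left(N,R \right)} = \frac{3 \left(\left(R - 2\right) + R\right)}{2} = \frac{3 \left(\left(-2 + R\right) + R\right)}{2} = \frac{3 \left(-2 + 2 R\right)}{2} = -3 + 3 R$)
$z{\left(w \right)} = 0$ ($z{\left(w \right)} = 0 \left(-3 + 3 \left(-4\right)\right) w = 0 \left(-3 - 12\right) w = 0 \left(-15\right) w = 0 w = 0$)
$\left(z{\left(6 \right)} + 12\right)^{2} = \left(0 + 12\right)^{2} = 12^{2} = 144$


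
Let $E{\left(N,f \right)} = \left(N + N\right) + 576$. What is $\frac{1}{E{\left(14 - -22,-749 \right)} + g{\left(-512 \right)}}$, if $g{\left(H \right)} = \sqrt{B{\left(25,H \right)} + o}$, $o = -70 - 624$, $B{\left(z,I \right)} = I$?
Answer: $\frac{36}{23395} - \frac{i \sqrt{134}}{140370} \approx 0.0015388 - 8.2467 \cdot 10^{-5} i$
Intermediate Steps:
$o = -694$
$E{\left(N,f \right)} = 576 + 2 N$ ($E{\left(N,f \right)} = 2 N + 576 = 576 + 2 N$)
$g{\left(H \right)} = \sqrt{-694 + H}$ ($g{\left(H \right)} = \sqrt{H - 694} = \sqrt{-694 + H}$)
$\frac{1}{E{\left(14 - -22,-749 \right)} + g{\left(-512 \right)}} = \frac{1}{\left(576 + 2 \left(14 - -22\right)\right) + \sqrt{-694 - 512}} = \frac{1}{\left(576 + 2 \left(14 + 22\right)\right) + \sqrt{-1206}} = \frac{1}{\left(576 + 2 \cdot 36\right) + 3 i \sqrt{134}} = \frac{1}{\left(576 + 72\right) + 3 i \sqrt{134}} = \frac{1}{648 + 3 i \sqrt{134}}$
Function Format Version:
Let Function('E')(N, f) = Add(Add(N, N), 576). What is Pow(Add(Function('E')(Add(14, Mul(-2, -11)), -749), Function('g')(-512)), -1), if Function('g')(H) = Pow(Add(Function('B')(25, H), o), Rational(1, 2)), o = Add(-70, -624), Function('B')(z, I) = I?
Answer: Add(Rational(36, 23395), Mul(Rational(-1, 140370), I, Pow(134, Rational(1, 2)))) ≈ Add(0.0015388, Mul(-8.2467e-5, I))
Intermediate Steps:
o = -694
Function('E')(N, f) = Add(576, Mul(2, N)) (Function('E')(N, f) = Add(Mul(2, N), 576) = Add(576, Mul(2, N)))
Function('g')(H) = Pow(Add(-694, H), Rational(1, 2)) (Function('g')(H) = Pow(Add(H, -694), Rational(1, 2)) = Pow(Add(-694, H), Rational(1, 2)))
Pow(Add(Function('E')(Add(14, Mul(-2, -11)), -749), Function('g')(-512)), -1) = Pow(Add(Add(576, Mul(2, Add(14, Mul(-2, -11)))), Pow(Add(-694, -512), Rational(1, 2))), -1) = Pow(Add(Add(576, Mul(2, Add(14, 22))), Pow(-1206, Rational(1, 2))), -1) = Pow(Add(Add(576, Mul(2, 36)), Mul(3, I, Pow(134, Rational(1, 2)))), -1) = Pow(Add(Add(576, 72), Mul(3, I, Pow(134, Rational(1, 2)))), -1) = Pow(Add(648, Mul(3, I, Pow(134, Rational(1, 2)))), -1)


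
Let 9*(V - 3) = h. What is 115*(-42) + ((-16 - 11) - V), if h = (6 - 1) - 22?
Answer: -43723/9 ≈ -4858.1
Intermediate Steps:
h = -17 (h = 5 - 22 = -17)
V = 10/9 (V = 3 + (⅑)*(-17) = 3 - 17/9 = 10/9 ≈ 1.1111)
115*(-42) + ((-16 - 11) - V) = 115*(-42) + ((-16 - 11) - 1*10/9) = -4830 + (-27 - 10/9) = -4830 - 253/9 = -43723/9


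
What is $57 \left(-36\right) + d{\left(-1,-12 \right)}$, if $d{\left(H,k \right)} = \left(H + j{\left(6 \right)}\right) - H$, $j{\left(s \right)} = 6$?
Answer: $-2046$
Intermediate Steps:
$d{\left(H,k \right)} = 6$ ($d{\left(H,k \right)} = \left(H + 6\right) - H = \left(6 + H\right) - H = 6$)
$57 \left(-36\right) + d{\left(-1,-12 \right)} = 57 \left(-36\right) + 6 = -2052 + 6 = -2046$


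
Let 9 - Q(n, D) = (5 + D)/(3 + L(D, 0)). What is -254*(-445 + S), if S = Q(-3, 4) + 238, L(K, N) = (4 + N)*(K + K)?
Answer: 1762506/35 ≈ 50357.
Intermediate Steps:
L(K, N) = 2*K*(4 + N) (L(K, N) = (4 + N)*(2*K) = 2*K*(4 + N))
Q(n, D) = 9 - (5 + D)/(3 + 8*D) (Q(n, D) = 9 - (5 + D)/(3 + 2*D*(4 + 0)) = 9 - (5 + D)/(3 + 2*D*4) = 9 - (5 + D)/(3 + 8*D))
S = 8636/35 (S = (22 + 71*4)/(3 + 8*4) + 238 = (22 + 284)/(3 + 32) + 238 = 306/35 + 238 = 8636/35 ≈ 246.74)
-254*(-445 + S) = -254*(-445 + 8636/35) = -254*(-6939/35) = 1762506/35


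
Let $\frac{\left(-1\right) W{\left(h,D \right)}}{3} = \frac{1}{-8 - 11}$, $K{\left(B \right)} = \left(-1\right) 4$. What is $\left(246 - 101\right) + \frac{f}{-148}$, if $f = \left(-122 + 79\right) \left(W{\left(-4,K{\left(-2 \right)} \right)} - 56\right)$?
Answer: $\frac{362117}{2812} \approx 128.78$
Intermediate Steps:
$K{\left(B \right)} = -4$
$W{\left(h,D \right)} = \frac{3}{19}$ ($W{\left(h,D \right)} = - \frac{3}{-8 - 11} = - \frac{3}{-19} = \left(-3\right) \left(- \frac{1}{19}\right) = \frac{3}{19}$)
$f = \frac{45623}{19}$ ($f = \left(-122 + 79\right) \left(\frac{3}{19} - 56\right) = \left(-43\right) \left(- \frac{1061}{19}\right) = \frac{45623}{19} \approx 2401.2$)
$\left(246 - 101\right) + \frac{f}{-148} = \left(246 - 101\right) + \frac{45623}{19 \left(-148\right)} = 145 + \frac{45623}{19} \left(- \frac{1}{148}\right) = 145 - \frac{45623}{2812} = \frac{362117}{2812}$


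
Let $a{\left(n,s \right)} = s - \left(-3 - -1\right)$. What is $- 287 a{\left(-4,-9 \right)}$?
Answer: $2009$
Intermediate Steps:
$a{\left(n,s \right)} = 2 + s$ ($a{\left(n,s \right)} = s - \left(-3 + 1\right) = s - -2 = s + 2 = 2 + s$)
$- 287 a{\left(-4,-9 \right)} = - 287 \left(2 - 9\right) = \left(-287\right) \left(-7\right) = 2009$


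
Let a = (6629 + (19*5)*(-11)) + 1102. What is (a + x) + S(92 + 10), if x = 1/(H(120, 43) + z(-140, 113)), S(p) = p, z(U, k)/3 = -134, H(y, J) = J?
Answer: 2436891/359 ≈ 6788.0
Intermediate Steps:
z(U, k) = -402 (z(U, k) = 3*(-134) = -402)
x = -1/359 (x = 1/(43 - 402) = 1/(-359) = -1/359 ≈ -0.0027855)
a = 6686 (a = (6629 + 95*(-11)) + 1102 = (6629 - 1045) + 1102 = 5584 + 1102 = 6686)
(a + x) + S(92 + 10) = (6686 - 1/359) + (92 + 10) = 2400273/359 + 102 = 2436891/359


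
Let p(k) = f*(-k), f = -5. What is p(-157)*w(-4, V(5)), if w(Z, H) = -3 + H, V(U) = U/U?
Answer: 1570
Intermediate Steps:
p(k) = 5*k (p(k) = -(-5)*k = 5*k)
V(U) = 1
p(-157)*w(-4, V(5)) = (5*(-157))*(-3 + 1) = -785*(-2) = 1570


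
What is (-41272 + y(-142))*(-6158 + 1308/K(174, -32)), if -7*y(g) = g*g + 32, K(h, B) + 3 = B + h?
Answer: 264173551400/973 ≈ 2.7150e+8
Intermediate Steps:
K(h, B) = -3 + B + h (K(h, B) = -3 + (B + h) = -3 + B + h)
y(g) = -32/7 - g²/7 (y(g) = -(g*g + 32)/7 = -(g² + 32)/7 = -(32 + g²)/7 = -32/7 - g²/7)
(-41272 + y(-142))*(-6158 + 1308/K(174, -32)) = (-41272 + (-32/7 - ⅐*(-142)²))*(-6158 + 1308/(-3 - 32 + 174)) = (-41272 + (-32/7 - ⅐*20164))*(-6158 + 1308/139) = (-41272 + (-32/7 - 20164/7))*(-6158 + 1308*(1/139)) = (-41272 - 20196/7)*(-6158 + 1308/139) = -309100/7*(-854654/139) = 264173551400/973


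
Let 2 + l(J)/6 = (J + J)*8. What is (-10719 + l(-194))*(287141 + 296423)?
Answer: -17130521220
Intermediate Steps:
l(J) = -12 + 96*J (l(J) = -12 + 6*((J + J)*8) = -12 + 6*((2*J)*8) = -12 + 6*(16*J) = -12 + 96*J)
(-10719 + l(-194))*(287141 + 296423) = (-10719 + (-12 + 96*(-194)))*(287141 + 296423) = (-10719 + (-12 - 18624))*583564 = (-10719 - 18636)*583564 = -29355*583564 = -17130521220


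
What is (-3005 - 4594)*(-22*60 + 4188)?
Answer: -21793932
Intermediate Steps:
(-3005 - 4594)*(-22*60 + 4188) = -7599*(-1320 + 4188) = -7599*2868 = -21793932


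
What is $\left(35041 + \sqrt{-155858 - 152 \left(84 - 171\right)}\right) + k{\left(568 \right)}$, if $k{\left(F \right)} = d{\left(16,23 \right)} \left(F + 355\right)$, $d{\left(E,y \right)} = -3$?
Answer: $32272 + i \sqrt{142634} \approx 32272.0 + 377.67 i$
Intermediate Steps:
$k{\left(F \right)} = -1065 - 3 F$ ($k{\left(F \right)} = - 3 \left(F + 355\right) = - 3 \left(355 + F\right) = -1065 - 3 F$)
$\left(35041 + \sqrt{-155858 - 152 \left(84 - 171\right)}\right) + k{\left(568 \right)} = \left(35041 + \sqrt{-155858 - 152 \left(84 - 171\right)}\right) - 2769 = \left(35041 + \sqrt{-155858 - -13224}\right) - 2769 = \left(35041 + \sqrt{-155858 + 13224}\right) - 2769 = \left(35041 + \sqrt{-142634}\right) - 2769 = \left(35041 + i \sqrt{142634}\right) - 2769 = 32272 + i \sqrt{142634}$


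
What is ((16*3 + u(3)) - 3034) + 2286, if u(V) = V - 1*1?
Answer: -698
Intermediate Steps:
u(V) = -1 + V (u(V) = V - 1 = -1 + V)
((16*3 + u(3)) - 3034) + 2286 = ((16*3 + (-1 + 3)) - 3034) + 2286 = ((48 + 2) - 3034) + 2286 = (50 - 3034) + 2286 = -2984 + 2286 = -698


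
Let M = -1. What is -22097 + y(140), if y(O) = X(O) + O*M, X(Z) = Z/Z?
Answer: -22236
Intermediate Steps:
X(Z) = 1
y(O) = 1 - O (y(O) = 1 + O*(-1) = 1 - O)
-22097 + y(140) = -22097 + (1 - 1*140) = -22097 + (1 - 140) = -22097 - 139 = -22236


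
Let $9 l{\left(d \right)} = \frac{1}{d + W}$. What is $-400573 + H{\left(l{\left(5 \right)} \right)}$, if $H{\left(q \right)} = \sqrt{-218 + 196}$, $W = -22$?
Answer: $-400573 + i \sqrt{22} \approx -4.0057 \cdot 10^{5} + 4.6904 i$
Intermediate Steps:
$l{\left(d \right)} = \frac{1}{9 \left(-22 + d\right)}$ ($l{\left(d \right)} = \frac{1}{9 \left(d - 22\right)} = \frac{1}{9 \left(-22 + d\right)}$)
$H{\left(q \right)} = i \sqrt{22}$ ($H{\left(q \right)} = \sqrt{-22} = i \sqrt{22}$)
$-400573 + H{\left(l{\left(5 \right)} \right)} = -400573 + i \sqrt{22}$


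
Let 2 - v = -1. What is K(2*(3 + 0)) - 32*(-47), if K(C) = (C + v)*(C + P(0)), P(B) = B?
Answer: 1558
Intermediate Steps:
v = 3 (v = 2 - 1*(-1) = 2 + 1 = 3)
K(C) = C*(3 + C) (K(C) = (C + 3)*(C + 0) = (3 + C)*C = C*(3 + C))
K(2*(3 + 0)) - 32*(-47) = (2*(3 + 0))*(3 + 2*(3 + 0)) - 32*(-47) = (2*3)*(3 + 2*3) + 1504 = 6*(3 + 6) + 1504 = 6*9 + 1504 = 54 + 1504 = 1558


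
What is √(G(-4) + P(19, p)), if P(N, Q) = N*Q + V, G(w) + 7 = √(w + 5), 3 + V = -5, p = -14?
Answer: 2*I*√70 ≈ 16.733*I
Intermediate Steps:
V = -8 (V = -3 - 5 = -8)
G(w) = -7 + √(5 + w) (G(w) = -7 + √(w + 5) = -7 + √(5 + w))
P(N, Q) = -8 + N*Q (P(N, Q) = N*Q - 8 = -8 + N*Q)
√(G(-4) + P(19, p)) = √((-7 + √(5 - 4)) + (-8 + 19*(-14))) = √((-7 + √1) + (-8 - 266)) = √((-7 + 1) - 274) = √(-6 - 274) = √(-280) = 2*I*√70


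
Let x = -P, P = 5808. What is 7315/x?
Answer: -665/528 ≈ -1.2595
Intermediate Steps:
x = -5808 (x = -1*5808 = -5808)
7315/x = 7315/(-5808) = 7315*(-1/5808) = -665/528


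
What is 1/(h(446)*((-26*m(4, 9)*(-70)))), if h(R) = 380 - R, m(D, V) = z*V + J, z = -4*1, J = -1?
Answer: 1/4444440 ≈ 2.2500e-7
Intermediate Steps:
z = -4
m(D, V) = -1 - 4*V (m(D, V) = -4*V - 1 = -1 - 4*V)
1/(h(446)*((-26*m(4, 9)*(-70)))) = 1/((380 - 1*446)*((-26*(-1 - 4*9)*(-70)))) = 1/((380 - 446)*((-26*(-1 - 36)*(-70)))) = 1/((-66)*((-26*(-37)*(-70)))) = -1/(66*(962*(-70))) = -1/66/(-67340) = -1/66*(-1/67340) = 1/4444440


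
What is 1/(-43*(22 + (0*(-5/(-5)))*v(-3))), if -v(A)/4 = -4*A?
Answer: -1/946 ≈ -0.0010571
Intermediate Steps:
v(A) = 16*A (v(A) = -(-16)*A = 16*A)
1/(-43*(22 + (0*(-5/(-5)))*v(-3))) = 1/(-43*(22 + (0*(-5/(-5)))*(16*(-3)))) = 1/(-43*(22 + (0*(-5*(-⅕)))*(-48))) = 1/(-43*(22 + (0*1)*(-48))) = 1/(-43*(22 + 0*(-48))) = 1/(-43*(22 + 0)) = 1/(-43*22) = 1/(-946) = -1/946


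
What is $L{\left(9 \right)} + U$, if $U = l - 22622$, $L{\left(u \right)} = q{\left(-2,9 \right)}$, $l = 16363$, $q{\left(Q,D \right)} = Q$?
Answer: $-6261$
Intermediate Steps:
$L{\left(u \right)} = -2$
$U = -6259$ ($U = 16363 - 22622 = -6259$)
$L{\left(9 \right)} + U = -2 - 6259 = -6261$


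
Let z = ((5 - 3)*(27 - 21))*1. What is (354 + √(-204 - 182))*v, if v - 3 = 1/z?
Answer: 2183/2 + 37*I*√386/12 ≈ 1091.5 + 60.578*I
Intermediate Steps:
z = 12 (z = (2*6)*1 = 12*1 = 12)
v = 37/12 (v = 3 + 1/12 = 37/12 ≈ 3.0833)
(354 + √(-204 - 182))*v = (354 + √(-204 - 182))*(37/12) = (354 + √(-386))*(37/12) = (354 + I*√386)*(37/12) = 2183/2 + 37*I*√386/12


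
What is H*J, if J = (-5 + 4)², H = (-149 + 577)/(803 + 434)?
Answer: 428/1237 ≈ 0.34600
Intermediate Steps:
H = 428/1237 ≈ 0.34600
J = 1 (J = (-1)² = 1)
H*J = (428/1237)*1 = 428/1237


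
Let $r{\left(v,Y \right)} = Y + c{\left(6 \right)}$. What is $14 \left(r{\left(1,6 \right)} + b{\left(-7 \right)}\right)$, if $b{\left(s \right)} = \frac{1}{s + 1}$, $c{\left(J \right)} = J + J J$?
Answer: $\frac{2009}{3} \approx 669.67$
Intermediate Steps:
$c{\left(J \right)} = J + J^{2}$
$r{\left(v,Y \right)} = 42 + Y$ ($r{\left(v,Y \right)} = Y + 6 \left(1 + 6\right) = Y + 6 \cdot 7 = Y + 42 = 42 + Y$)
$b{\left(s \right)} = \frac{1}{1 + s}$
$14 \left(r{\left(1,6 \right)} + b{\left(-7 \right)}\right) = 14 \left(\left(42 + 6\right) + \frac{1}{1 - 7}\right) = 14 \left(48 + \frac{1}{-6}\right) = 14 \left(48 - \frac{1}{6}\right) = 14 \cdot \frac{287}{6} = \frac{2009}{3}$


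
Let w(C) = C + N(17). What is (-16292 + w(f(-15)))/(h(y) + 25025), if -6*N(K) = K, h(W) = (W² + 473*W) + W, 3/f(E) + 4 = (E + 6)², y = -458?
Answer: -442835/480942 ≈ -0.92077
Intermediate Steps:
f(E) = 3/(-4 + (6 + E)²) (f(E) = 3/(-4 + (E + 6)²) = 3/(-4 + (6 + E)²))
h(W) = W² + 474*W
N(K) = -K/6
w(C) = -17/6 + C (w(C) = C - ⅙*17 = C - 17/6 = -17/6 + C)
(-16292 + w(f(-15)))/(h(y) + 25025) = (-16292 + (-17/6 + 3/(-4 + (6 - 15)²)))/(-458*(474 - 458) + 25025) = (-16292 + (-17/6 + 3/(-4 + (-9)²)))/(-458*16 + 25025) = (-16292 + (-17/6 + 3/(-4 + 81)))/(-7328 + 25025) = (-16292 + (-17/6 + 3/77))/17697 = (-16292 + (-17/6 + 3*(1/77)))*(1/17697) = (-16292 + (-17/6 + 3/77))*(1/17697) = (-16292 - 1291/462)*(1/17697) = -7528195/462*1/17697 = -442835/480942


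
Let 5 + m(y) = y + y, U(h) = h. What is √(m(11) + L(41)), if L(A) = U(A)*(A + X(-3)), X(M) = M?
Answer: 15*√7 ≈ 39.686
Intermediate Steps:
m(y) = -5 + 2*y (m(y) = -5 + (y + y) = -5 + 2*y)
L(A) = A*(-3 + A) (L(A) = A*(A - 3) = A*(-3 + A))
√(m(11) + L(41)) = √((-5 + 2*11) + 41*(-3 + 41)) = √((-5 + 22) + 41*38) = √(17 + 1558) = √1575 = 15*√7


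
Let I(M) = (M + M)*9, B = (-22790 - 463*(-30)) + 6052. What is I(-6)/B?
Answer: 27/712 ≈ 0.037921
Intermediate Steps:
B = -2848 (B = (-22790 + 13890) + 6052 = -8900 + 6052 = -2848)
I(M) = 18*M (I(M) = (2*M)*9 = 18*M)
I(-6)/B = (18*(-6))/(-2848) = -108*(-1/2848) = 27/712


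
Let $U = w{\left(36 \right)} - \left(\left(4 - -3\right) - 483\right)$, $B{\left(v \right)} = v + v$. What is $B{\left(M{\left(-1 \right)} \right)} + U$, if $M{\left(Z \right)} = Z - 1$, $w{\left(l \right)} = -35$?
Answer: $437$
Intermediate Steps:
$M{\left(Z \right)} = -1 + Z$
$B{\left(v \right)} = 2 v$
$U = 441$ ($U = -35 - \left(\left(4 - -3\right) - 483\right) = -35 - \left(\left(4 + 3\right) - 483\right) = -35 - \left(7 - 483\right) = -35 - -476 = -35 + 476 = 441$)
$B{\left(M{\left(-1 \right)} \right)} + U = 2 \left(-1 - 1\right) + 441 = 2 \left(-2\right) + 441 = -4 + 441 = 437$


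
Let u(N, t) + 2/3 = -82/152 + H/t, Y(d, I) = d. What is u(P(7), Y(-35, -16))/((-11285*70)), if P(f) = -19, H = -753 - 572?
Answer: -11699/252152040 ≈ -4.6397e-5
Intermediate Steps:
H = -1325
u(N, t) = -275/228 - 1325/t (u(N, t) = -⅔ + (-82/152 - 1325/t) = -⅔ + (-82*1/152 - 1325/t) = -⅔ + (-41/76 - 1325/t) = -275/228 - 1325/t)
u(P(7), Y(-35, -16))/((-11285*70)) = (-275/228 - 1325/(-35))/((-11285*70)) = (-275/228 - 1325*(-1/35))/(-789950) = (-275/228 + 265/7)*(-1/789950) = (58495/1596)*(-1/789950) = -11699/252152040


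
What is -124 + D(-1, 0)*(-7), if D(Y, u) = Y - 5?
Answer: -82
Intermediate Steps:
D(Y, u) = -5 + Y
-124 + D(-1, 0)*(-7) = -124 + (-5 - 1)*(-7) = -124 - 6*(-7) = -124 + 42 = -82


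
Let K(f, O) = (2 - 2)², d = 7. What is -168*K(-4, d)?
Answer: 0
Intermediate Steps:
K(f, O) = 0 (K(f, O) = 0² = 0)
-168*K(-4, d) = -168*0 = 0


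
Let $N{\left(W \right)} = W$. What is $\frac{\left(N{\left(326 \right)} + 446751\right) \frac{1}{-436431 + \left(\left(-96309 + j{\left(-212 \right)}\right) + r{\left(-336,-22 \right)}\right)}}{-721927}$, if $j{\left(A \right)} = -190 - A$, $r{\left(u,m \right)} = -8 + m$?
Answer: $\frac{447077}{384605165396} \approx 1.1624 \cdot 10^{-6}$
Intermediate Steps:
$\frac{\left(N{\left(326 \right)} + 446751\right) \frac{1}{-436431 + \left(\left(-96309 + j{\left(-212 \right)}\right) + r{\left(-336,-22 \right)}\right)}}{-721927} = \frac{\left(326 + 446751\right) \frac{1}{-436431 - 96317}}{-721927} = \frac{447077}{-436431 + \left(\left(-96309 + \left(-190 + 212\right)\right) - 30\right)} \left(- \frac{1}{721927}\right) = \frac{447077}{-436431 + \left(\left(-96309 + 22\right) - 30\right)} \left(- \frac{1}{721927}\right) = \frac{447077}{-436431 - 96317} \left(- \frac{1}{721927}\right) = \frac{447077}{-532748} \left(- \frac{1}{721927}\right) = 447077 \left(- \frac{1}{532748}\right) \left(- \frac{1}{721927}\right) = \left(- \frac{447077}{532748}\right) \left(- \frac{1}{721927}\right) = \frac{447077}{384605165396}$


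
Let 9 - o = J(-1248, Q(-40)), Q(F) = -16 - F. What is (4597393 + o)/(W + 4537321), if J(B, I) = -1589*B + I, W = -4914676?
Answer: -2614306/377355 ≈ -6.9280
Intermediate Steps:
J(B, I) = I - 1589*B
o = -1983087 (o = 9 - ((-16 - 1*(-40)) - 1589*(-1248)) = 9 - ((-16 + 40) + 1983072) = 9 - (24 + 1983072) = 9 - 1*1983096 = 9 - 1983096 = -1983087)
(4597393 + o)/(W + 4537321) = (4597393 - 1983087)/(-4914676 + 4537321) = 2614306/(-377355) = 2614306*(-1/377355) = -2614306/377355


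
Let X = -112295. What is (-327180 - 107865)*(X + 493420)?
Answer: -165806525625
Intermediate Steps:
(-327180 - 107865)*(X + 493420) = (-327180 - 107865)*(-112295 + 493420) = -435045*381125 = -165806525625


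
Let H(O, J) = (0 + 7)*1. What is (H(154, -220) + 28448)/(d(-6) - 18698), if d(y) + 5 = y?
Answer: -28455/18709 ≈ -1.5209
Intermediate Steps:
H(O, J) = 7 (H(O, J) = 7*1 = 7)
d(y) = -5 + y
(H(154, -220) + 28448)/(d(-6) - 18698) = (7 + 28448)/((-5 - 6) - 18698) = 28455/(-11 - 18698) = 28455/(-18709) = 28455*(-1/18709) = -28455/18709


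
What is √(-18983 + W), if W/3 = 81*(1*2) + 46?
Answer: I*√18359 ≈ 135.5*I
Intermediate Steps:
W = 624 (W = 3*(81*(1*2) + 46) = 3*(81*2 + 46) = 3*(162 + 46) = 3*208 = 624)
√(-18983 + W) = √(-18983 + 624) = √(-18359) = I*√18359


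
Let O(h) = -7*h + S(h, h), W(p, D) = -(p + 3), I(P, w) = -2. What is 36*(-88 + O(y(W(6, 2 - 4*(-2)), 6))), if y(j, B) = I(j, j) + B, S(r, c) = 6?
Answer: -3960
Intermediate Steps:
W(p, D) = -3 - p (W(p, D) = -(3 + p) = -3 - p)
y(j, B) = -2 + B
O(h) = 6 - 7*h (O(h) = -7*h + 6 = 6 - 7*h)
36*(-88 + O(y(W(6, 2 - 4*(-2)), 6))) = 36*(-88 + (6 - 7*(-2 + 6))) = 36*(-88 + (6 - 7*4)) = 36*(-88 + (6 - 28)) = 36*(-88 - 22) = 36*(-110) = -3960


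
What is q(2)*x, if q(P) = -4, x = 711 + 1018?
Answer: -6916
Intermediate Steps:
x = 1729
q(2)*x = -4*1729 = -6916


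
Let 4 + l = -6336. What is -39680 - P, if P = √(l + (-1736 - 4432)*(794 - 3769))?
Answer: -39680 - 2*√4585865 ≈ -43963.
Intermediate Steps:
l = -6340 (l = -4 - 6336 = -6340)
P = 2*√4585865 (P = √(-6340 + (-1736 - 4432)*(794 - 3769)) = √(-6340 - 6168*(-2975)) = √(-6340 + 18349800) = √18343460 = 2*√4585865 ≈ 4282.9)
-39680 - P = -39680 - 2*√4585865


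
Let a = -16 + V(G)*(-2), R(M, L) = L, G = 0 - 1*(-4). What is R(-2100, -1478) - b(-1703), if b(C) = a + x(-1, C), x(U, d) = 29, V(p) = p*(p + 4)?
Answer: -1427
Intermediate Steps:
G = 4 (G = 0 + 4 = 4)
V(p) = p*(4 + p)
a = -80 (a = -16 + (4*(4 + 4))*(-2) = -16 + (4*8)*(-2) = -16 + 32*(-2) = -16 - 64 = -80)
b(C) = -51 (b(C) = -80 + 29 = -51)
R(-2100, -1478) - b(-1703) = -1478 - 1*(-51) = -1478 + 51 = -1427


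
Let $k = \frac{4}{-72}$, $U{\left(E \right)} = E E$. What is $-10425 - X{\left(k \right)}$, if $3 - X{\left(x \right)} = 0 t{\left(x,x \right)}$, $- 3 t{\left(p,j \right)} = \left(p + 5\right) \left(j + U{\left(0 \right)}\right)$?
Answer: $-10428$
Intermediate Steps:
$U{\left(E \right)} = E^{2}$
$k = - \frac{1}{18}$ ($k = 4 \left(- \frac{1}{72}\right) = - \frac{1}{18} \approx -0.055556$)
$t{\left(p,j \right)} = - \frac{j \left(5 + p\right)}{3}$ ($t{\left(p,j \right)} = - \frac{\left(p + 5\right) \left(j + 0^{2}\right)}{3} = - \frac{\left(5 + p\right) \left(j + 0\right)}{3} = - \frac{\left(5 + p\right) j}{3} = - \frac{j \left(5 + p\right)}{3}$)
$X{\left(x \right)} = 3$ ($X{\left(x \right)} = 3 - 0 \frac{x \left(-5 - x\right)}{3} = 3 - 0 = 3 + 0 = 3$)
$-10425 - X{\left(k \right)} = -10425 - 3 = -10428$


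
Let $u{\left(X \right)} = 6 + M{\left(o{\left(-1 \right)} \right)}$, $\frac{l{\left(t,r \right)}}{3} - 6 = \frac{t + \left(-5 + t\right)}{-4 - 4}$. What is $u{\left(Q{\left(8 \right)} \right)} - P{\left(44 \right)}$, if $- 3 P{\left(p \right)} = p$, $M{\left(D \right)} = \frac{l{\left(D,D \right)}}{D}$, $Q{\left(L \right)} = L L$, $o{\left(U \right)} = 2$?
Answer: $\frac{1433}{48} \approx 29.854$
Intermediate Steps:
$Q{\left(L \right)} = L^{2}$
$l{\left(t,r \right)} = \frac{159}{8} - \frac{3 t}{4}$ ($l{\left(t,r \right)} = 18 + 3 \frac{t + \left(-5 + t\right)}{-4 - 4} = 18 + 3 \frac{-5 + 2 t}{-8} = 18 + 3 \left(-5 + 2 t\right) \left(- \frac{1}{8}\right) = 18 + 3 \left(\frac{5}{8} - \frac{t}{4}\right) = 18 - \left(- \frac{15}{8} + \frac{3 t}{4}\right) = \frac{159}{8} - \frac{3 t}{4}$)
$M{\left(D \right)} = \frac{\frac{159}{8} - \frac{3 D}{4}}{D}$
$P{\left(p \right)} = - \frac{p}{3}$
$u{\left(X \right)} = \frac{243}{16}$ ($u{\left(X \right)} = 6 + \frac{3 \left(53 - 4\right)}{8 \cdot 2} = 6 + \frac{3}{8} \cdot \frac{1}{2} \left(53 - 4\right) = 6 + \frac{3}{8} \cdot \frac{1}{2} \cdot 49 = 6 + \frac{147}{16} = \frac{243}{16}$)
$u{\left(Q{\left(8 \right)} \right)} - P{\left(44 \right)} = \frac{243}{16} - \left(- \frac{1}{3}\right) 44 = \frac{243}{16} - - \frac{44}{3} = \frac{243}{16} + \frac{44}{3} = \frac{1433}{48}$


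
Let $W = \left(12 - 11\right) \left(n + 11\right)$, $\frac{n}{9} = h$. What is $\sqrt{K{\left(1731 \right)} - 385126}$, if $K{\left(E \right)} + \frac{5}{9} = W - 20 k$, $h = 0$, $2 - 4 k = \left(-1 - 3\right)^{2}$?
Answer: $\frac{i \sqrt{3465410}}{3} \approx 620.52 i$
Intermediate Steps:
$k = - \frac{7}{2}$ ($k = \frac{1}{2} - \frac{\left(-1 - 3\right)^{2}}{4} = \frac{1}{2} - \frac{\left(-4\right)^{2}}{4} = \frac{1}{2} - 4 = - \frac{7}{2} \approx -3.5$)
$n = 0$ ($n = 9 \cdot 0 = 0$)
$W = 11$ ($W = \left(12 - 11\right) \left(0 + 11\right) = 1 \cdot 11 = 11$)
$K{\left(E \right)} = \frac{724}{9}$ ($K{\left(E \right)} = - \frac{5}{9} + \left(11 - -70\right) = - \frac{5}{9} + \left(11 + 70\right) = - \frac{5}{9} + 81 = \frac{724}{9}$)
$\sqrt{K{\left(1731 \right)} - 385126} = \sqrt{\frac{724}{9} - 385126} = \sqrt{- \frac{3465410}{9}} = \frac{i \sqrt{3465410}}{3}$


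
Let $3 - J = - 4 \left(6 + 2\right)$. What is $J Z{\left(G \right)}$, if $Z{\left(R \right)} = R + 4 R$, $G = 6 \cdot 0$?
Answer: $0$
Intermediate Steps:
$J = 35$ ($J = 3 - - 4 \left(6 + 2\right) = 3 - \left(-4\right) 8 = 3 - -32 = 3 + 32 = 35$)
$G = 0$
$Z{\left(R \right)} = 5 R$
$J Z{\left(G \right)} = 35 \cdot 5 \cdot 0 = 35 \cdot 0 = 0$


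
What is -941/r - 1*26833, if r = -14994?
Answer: -402333061/14994 ≈ -26833.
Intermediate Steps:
-941/r - 1*26833 = -941/(-14994) - 1*26833 = -941*(-1/14994) - 26833 = 941/14994 - 26833 = -402333061/14994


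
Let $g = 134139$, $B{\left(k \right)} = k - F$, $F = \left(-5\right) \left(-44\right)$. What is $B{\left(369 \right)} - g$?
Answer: $-133990$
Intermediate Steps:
$F = 220$
$B{\left(k \right)} = -220 + k$ ($B{\left(k \right)} = k - 220 = -220 + k$)
$B{\left(369 \right)} - g = \left(-220 + 369\right) - 134139 = 149 - 134139 = -133990$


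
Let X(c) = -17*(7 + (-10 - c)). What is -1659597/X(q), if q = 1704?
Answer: -553199/9673 ≈ -57.190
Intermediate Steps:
X(c) = 51 + 17*c (X(c) = -17*(-3 - c) = 51 + 17*c)
-1659597/X(q) = -1659597/(51 + 17*1704) = -1659597/(51 + 28968) = -1659597/29019 = -1659597*1/29019 = -553199/9673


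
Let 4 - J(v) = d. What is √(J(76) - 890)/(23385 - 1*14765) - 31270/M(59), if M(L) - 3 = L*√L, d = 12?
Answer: 9381/20537 - 184493*√59/20537 + I*√898/8620 ≈ -68.546 + 0.0034764*I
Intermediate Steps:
M(L) = 3 + L^(3/2) (M(L) = 3 + L*√L = 3 + L^(3/2))
J(v) = -8 (J(v) = 4 - 1*12 = 4 - 12 = -8)
√(J(76) - 890)/(23385 - 1*14765) - 31270/M(59) = √(-8 - 890)/(23385 - 1*14765) - 31270/(3 + 59^(3/2)) = √(-898)/(23385 - 14765) - 31270/(3 + 59*√59) = (I*√898)/8620 - 31270/(3 + 59*√59) = (I*√898)*(1/8620) - 31270/(3 + 59*√59) = I*√898/8620 - 31270/(3 + 59*√59) = -31270/(3 + 59*√59) + I*√898/8620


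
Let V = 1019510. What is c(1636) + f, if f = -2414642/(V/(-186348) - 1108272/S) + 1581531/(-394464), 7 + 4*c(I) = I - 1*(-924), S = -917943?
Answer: 1294541952210477759815/2283282223999136 ≈ 5.6697e+5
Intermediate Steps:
c(I) = 917/4 + I/4 (c(I) = -7/4 + (I - 1*(-924))/4 = -7/4 + (I + 924)/4 = -7/4 + (924 + I)/4 = -7/4 + (231 + I/4) = 917/4 + I/4)
f = 1293084647331010311263/2283282223999136 (f = -2414642/(1019510/(-186348) - 1108272/(-917943)) + 1581531/(-394464) = -2414642/(1019510*(-1/186348) - 1108272*(-1/917943)) + 1581531*(-1/394464) = -2414642/(-509755/93174 + 369424/305981) - 75311/18784 = -2414642/(-121554632879/28509473694) - 75311/18784 = -2414642*(-28509473694/121554632879) - 75311/18784 = 68840172579427548/121554632879 - 75311/18784 = 1293084647331010311263/2283282223999136 ≈ 5.6633e+5)
c(1636) + f = (917/4 + (1/4)*1636) + 1293084647331010311263/2283282223999136 = (917/4 + 409) + 1293084647331010311263/2283282223999136 = 2553/4 + 1293084647331010311263/2283282223999136 = 1294541952210477759815/2283282223999136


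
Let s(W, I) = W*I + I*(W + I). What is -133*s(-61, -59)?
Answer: -1420307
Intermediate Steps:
s(W, I) = I*W + I*(I + W)
-133*s(-61, -59) = -(-7847)*(-59 + 2*(-61)) = -(-7847)*(-59 - 122) = -(-7847)*(-181) = -133*10679 = -1420307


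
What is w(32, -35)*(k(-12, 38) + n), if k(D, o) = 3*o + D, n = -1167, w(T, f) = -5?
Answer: 5325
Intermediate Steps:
k(D, o) = D + 3*o
w(32, -35)*(k(-12, 38) + n) = -5*((-12 + 3*38) - 1167) = -5*((-12 + 114) - 1167) = -5*(102 - 1167) = -5*(-1065) = 5325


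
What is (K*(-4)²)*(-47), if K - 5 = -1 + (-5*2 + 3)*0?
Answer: -3008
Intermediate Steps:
K = 4 (K = 5 + (-1 + (-5*2 + 3)*0) = 5 + (-1 + (-10 + 3)*0) = 5 + (-1 - 7*0) = 5 + (-1 + 0) = 5 - 1 = 4)
(K*(-4)²)*(-47) = (4*(-4)²)*(-47) = (4*16)*(-47) = 64*(-47) = -3008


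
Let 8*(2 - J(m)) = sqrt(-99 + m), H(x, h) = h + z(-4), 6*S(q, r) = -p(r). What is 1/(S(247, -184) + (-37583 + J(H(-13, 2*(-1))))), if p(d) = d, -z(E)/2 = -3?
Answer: -1138368/42746097901 + 72*I*sqrt(95)/812175860119 ≈ -2.6631e-5 + 8.6406e-10*I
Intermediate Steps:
z(E) = 6 (z(E) = -2*(-3) = 6)
S(q, r) = -r/6 (S(q, r) = (-r)/6 = -r/6)
H(x, h) = 6 + h (H(x, h) = h + 6 = 6 + h)
J(m) = 2 - sqrt(-99 + m)/8
1/(S(247, -184) + (-37583 + J(H(-13, 2*(-1))))) = 1/(-1/6*(-184) + (-37583 + (2 - sqrt(-99 + (6 + 2*(-1)))/8))) = 1/(92/3 + (-37583 + (2 - sqrt(-99 + (6 - 2))/8))) = 1/(92/3 + (-37583 + (2 - sqrt(-99 + 4)/8))) = 1/(92/3 + (-37583 + (2 - I*sqrt(95)/8))) = 1/(92/3 + (-37581 - I*sqrt(95)/8)) = 1/(-112651/3 - I*sqrt(95)/8)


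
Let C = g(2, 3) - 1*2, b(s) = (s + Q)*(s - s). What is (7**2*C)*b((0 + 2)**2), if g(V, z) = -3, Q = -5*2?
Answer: 0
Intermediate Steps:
Q = -10
b(s) = 0 (b(s) = (s - 10)*(s - s) = (-10 + s)*0 = 0)
C = -5 (C = -3 - 1*2 = -3 - 2 = -5)
(7**2*C)*b((0 + 2)**2) = (7**2*(-5))*0 = (49*(-5))*0 = -245*0 = 0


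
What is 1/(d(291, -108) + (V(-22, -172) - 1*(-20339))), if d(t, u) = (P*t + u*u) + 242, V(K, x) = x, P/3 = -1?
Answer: 1/31200 ≈ 3.2051e-5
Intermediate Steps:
P = -3 (P = 3*(-1) = -3)
d(t, u) = 242 + u² - 3*t (d(t, u) = (-3*t + u*u) + 242 = (-3*t + u²) + 242 = (u² - 3*t) + 242 = 242 + u² - 3*t)
1/(d(291, -108) + (V(-22, -172) - 1*(-20339))) = 1/((242 + (-108)² - 3*291) + (-172 - 1*(-20339))) = 1/((242 + 11664 - 873) + (-172 + 20339)) = 1/(11033 + 20167) = 1/31200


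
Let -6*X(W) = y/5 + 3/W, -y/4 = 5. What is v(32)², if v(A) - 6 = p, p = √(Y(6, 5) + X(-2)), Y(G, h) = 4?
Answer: (36 + √177)²/36 ≈ 67.525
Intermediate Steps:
y = -20 (y = -4*5 = -20)
X(W) = ⅔ - 1/(2*W) (X(W) = -(-20/5 + 3/W)/6 = -(-20*⅕ + 3/W)/6 = -(-4 + 3/W)/6 = ⅔ - 1/(2*W))
p = √177/6 (p = √(4 + (⅙)*(-3 + 4*(-2))/(-2)) = √(4 + (⅙)*(-½)*(-3 - 8)) = √(4 + (⅙)*(-½)*(-11)) = √(4 + 11/12) = √(59/12) = √177/6 ≈ 2.2174)
v(A) = 6 + √177/6
v(32)² = (6 + √177/6)²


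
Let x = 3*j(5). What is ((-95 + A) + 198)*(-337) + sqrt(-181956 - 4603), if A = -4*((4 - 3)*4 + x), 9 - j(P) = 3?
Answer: -5055 + I*sqrt(186559) ≈ -5055.0 + 431.92*I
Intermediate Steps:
j(P) = 6 (j(P) = 9 - 1*3 = 9 - 3 = 6)
x = 18 (x = 3*6 = 18)
A = -88 (A = -4*((4 - 3)*4 + 18) = -4*(1*4 + 18) = -4*(4 + 18) = -4*22 = -88)
((-95 + A) + 198)*(-337) + sqrt(-181956 - 4603) = ((-95 - 88) + 198)*(-337) + sqrt(-181956 - 4603) = (-183 + 198)*(-337) + sqrt(-186559) = 15*(-337) + I*sqrt(186559) = -5055 + I*sqrt(186559)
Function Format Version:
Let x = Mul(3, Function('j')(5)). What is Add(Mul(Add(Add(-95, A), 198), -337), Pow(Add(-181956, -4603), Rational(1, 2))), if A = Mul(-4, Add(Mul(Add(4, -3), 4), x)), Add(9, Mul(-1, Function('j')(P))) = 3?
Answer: Add(-5055, Mul(I, Pow(186559, Rational(1, 2)))) ≈ Add(-5055.0, Mul(431.92, I))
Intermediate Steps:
Function('j')(P) = 6 (Function('j')(P) = Add(9, Mul(-1, 3)) = Add(9, -3) = 6)
x = 18 (x = Mul(3, 6) = 18)
A = -88 (A = Mul(-4, Add(Mul(Add(4, -3), 4), 18)) = Mul(-4, Add(Mul(1, 4), 18)) = Mul(-4, Add(4, 18)) = Mul(-4, 22) = -88)
Add(Mul(Add(Add(-95, A), 198), -337), Pow(Add(-181956, -4603), Rational(1, 2))) = Add(Mul(Add(Add(-95, -88), 198), -337), Pow(Add(-181956, -4603), Rational(1, 2))) = Add(Mul(Add(-183, 198), -337), Pow(-186559, Rational(1, 2))) = Add(Mul(15, -337), Mul(I, Pow(186559, Rational(1, 2)))) = Add(-5055, Mul(I, Pow(186559, Rational(1, 2))))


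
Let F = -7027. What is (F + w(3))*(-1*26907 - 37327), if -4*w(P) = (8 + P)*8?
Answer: 452785466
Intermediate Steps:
w(P) = -16 - 2*P (w(P) = -(8 + P)*8/4 = -(64 + 8*P)/4 = -16 - 2*P)
(F + w(3))*(-1*26907 - 37327) = (-7027 + (-16 - 2*3))*(-1*26907 - 37327) = (-7027 + (-16 - 6))*(-26907 - 37327) = (-7027 - 22)*(-64234) = -7049*(-64234) = 452785466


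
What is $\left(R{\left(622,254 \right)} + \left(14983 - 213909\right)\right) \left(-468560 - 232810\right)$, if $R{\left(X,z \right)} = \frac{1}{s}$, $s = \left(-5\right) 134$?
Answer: $\frac{9347888887677}{67} \approx 1.3952 \cdot 10^{11}$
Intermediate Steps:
$s = -670$
$R{\left(X,z \right)} = - \frac{1}{670}$ ($R{\left(X,z \right)} = \frac{1}{-670} = - \frac{1}{670}$)
$\left(R{\left(622,254 \right)} + \left(14983 - 213909\right)\right) \left(-468560 - 232810\right) = \left(- \frac{1}{670} + \left(14983 - 213909\right)\right) \left(-468560 - 232810\right) = \left(- \frac{1}{670} + \left(14983 - 213909\right)\right) \left(-701370\right) = \left(- \frac{1}{670} - 198926\right) \left(-701370\right) = \left(- \frac{133280421}{670}\right) \left(-701370\right) = \frac{9347888887677}{67}$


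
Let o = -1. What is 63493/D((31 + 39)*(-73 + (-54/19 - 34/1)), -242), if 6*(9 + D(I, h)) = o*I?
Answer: 3619101/72532 ≈ 49.897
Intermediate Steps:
D(I, h) = -9 - I/6 (D(I, h) = -9 + (-I)/6 = -9 - I/6)
63493/D((31 + 39)*(-73 + (-54/19 - 34/1)), -242) = 63493/(-9 - (31 + 39)*(-73 + (-54/19 - 34/1))/6) = 63493/(-9 - 35*(-73 + (-54*1/19 - 34*1))/3) = 63493/(-9 - 35*(-73 + (-54/19 - 34))/3) = 63493/(-9 - 35*(-73 - 700/19)/3) = 63493/(-9 - 35*(-2087)/(3*19)) = 63493/(-9 - ⅙*(-146090/19)) = 63493/(-9 + 73045/57) = 63493/(72532/57) = 63493*(57/72532) = 3619101/72532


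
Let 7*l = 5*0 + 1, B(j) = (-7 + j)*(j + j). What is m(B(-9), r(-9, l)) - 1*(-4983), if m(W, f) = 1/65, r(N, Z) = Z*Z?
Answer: 323896/65 ≈ 4983.0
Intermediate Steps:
B(j) = 2*j*(-7 + j) (B(j) = (-7 + j)*(2*j) = 2*j*(-7 + j))
l = 1/7 (l = (5*0 + 1)/7 = (0 + 1)/7 = (1/7)*1 = 1/7 ≈ 0.14286)
r(N, Z) = Z**2
m(W, f) = 1/65
m(B(-9), r(-9, l)) - 1*(-4983) = 1/65 - 1*(-4983) = 1/65 + 4983 = 323896/65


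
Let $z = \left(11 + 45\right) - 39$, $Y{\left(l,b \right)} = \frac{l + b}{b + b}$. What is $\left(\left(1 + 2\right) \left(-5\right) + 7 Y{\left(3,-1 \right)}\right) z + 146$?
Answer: $-228$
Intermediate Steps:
$Y{\left(l,b \right)} = \frac{b + l}{2 b}$
$z = 17$ ($z = 56 - 39 = 17$)
$\left(\left(1 + 2\right) \left(-5\right) + 7 Y{\left(3,-1 \right)}\right) z + 146 = \left(\left(1 + 2\right) \left(-5\right) + 7 \frac{-1 + 3}{2 \left(-1\right)}\right) 17 + 146 = \left(3 \left(-5\right) + 7 \cdot \frac{1}{2} \left(-1\right) 2\right) 17 + 146 = \left(-15 + 7 \left(-1\right)\right) 17 + 146 = \left(-15 - 7\right) 17 + 146 = \left(-22\right) 17 + 146 = -374 + 146 = -228$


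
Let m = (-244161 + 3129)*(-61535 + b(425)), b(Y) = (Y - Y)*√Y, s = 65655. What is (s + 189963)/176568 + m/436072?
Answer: 7794497364621/229155836 ≈ 34014.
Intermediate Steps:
b(Y) = 0 (b(Y) = 0*√Y = 0)
m = 14831904120 (m = (-244161 + 3129)*(-61535 + 0) = -241032*(-61535) = 14831904120)
(s + 189963)/176568 + m/436072 = (65655 + 189963)/176568 + 14831904120/436072 = 255618*(1/176568) + 14831904120*(1/436072) = 42603/29428 + 1853988015/54509 = 7794497364621/229155836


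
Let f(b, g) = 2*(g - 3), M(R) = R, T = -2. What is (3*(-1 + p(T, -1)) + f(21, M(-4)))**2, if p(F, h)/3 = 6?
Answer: 1369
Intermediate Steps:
p(F, h) = 18 (p(F, h) = 3*6 = 18)
f(b, g) = -6 + 2*g (f(b, g) = 2*(-3 + g) = -6 + 2*g)
(3*(-1 + p(T, -1)) + f(21, M(-4)))**2 = (3*(-1 + 18) + (-6 + 2*(-4)))**2 = (3*17 + (-6 - 8))**2 = (51 - 14)**2 = 37**2 = 1369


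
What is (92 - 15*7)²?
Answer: 169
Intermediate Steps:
(92 - 15*7)² = (92 - 105)² = (-13)² = 169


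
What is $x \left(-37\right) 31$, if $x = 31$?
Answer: $-35557$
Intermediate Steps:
$x \left(-37\right) 31 = 31 \left(-37\right) 31 = \left(-1147\right) 31 = -35557$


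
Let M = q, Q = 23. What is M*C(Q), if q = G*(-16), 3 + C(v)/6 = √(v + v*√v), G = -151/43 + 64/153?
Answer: -651232/731 + 651232*√(23 + 23*√23)/2193 ≈ 2537.7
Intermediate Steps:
G = -20351/6579 (G = -151*1/43 + 64*(1/153) = -151/43 + 64/153 = -20351/6579 ≈ -3.0933)
C(v) = -18 + 6*√(v + v^(3/2)) (C(v) = -18 + 6*√(v + v*√v) = -18 + 6*√(v + v^(3/2)))
q = 325616/6579 (q = -20351/6579*(-16) = 325616/6579 ≈ 49.493)
M = 325616/6579 ≈ 49.493
M*C(Q) = 325616*(-18 + 6*√(23 + 23^(3/2)))/6579 = 325616*(-18 + 6*√(23 + 23*√23))/6579 = -651232/731 + 651232*√(23 + 23*√23)/2193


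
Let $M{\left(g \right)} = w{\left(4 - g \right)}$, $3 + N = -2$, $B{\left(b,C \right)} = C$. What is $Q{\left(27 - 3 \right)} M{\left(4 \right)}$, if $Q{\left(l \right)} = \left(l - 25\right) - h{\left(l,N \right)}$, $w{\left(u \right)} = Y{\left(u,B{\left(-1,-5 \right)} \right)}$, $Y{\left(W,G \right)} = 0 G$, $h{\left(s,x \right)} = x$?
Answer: $0$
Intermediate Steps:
$N = -5$ ($N = -3 - 2 = -5$)
$Y{\left(W,G \right)} = 0$
$w{\left(u \right)} = 0$
$M{\left(g \right)} = 0$
$Q{\left(l \right)} = -20 + l$ ($Q{\left(l \right)} = \left(l - 25\right) - -5 = \left(l - 25\right) + 5 = \left(-25 + l\right) + 5 = -20 + l$)
$Q{\left(27 - 3 \right)} M{\left(4 \right)} = \left(-20 + \left(27 - 3\right)\right) 0 = \left(-20 + 24\right) 0 = 4 \cdot 0 = 0$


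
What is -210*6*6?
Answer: -7560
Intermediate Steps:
-210*6*6 = -30*42*6 = -1260*6 = -7560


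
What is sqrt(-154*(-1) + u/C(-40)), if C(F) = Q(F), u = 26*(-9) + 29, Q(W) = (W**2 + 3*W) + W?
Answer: sqrt(88622)/24 ≈ 12.404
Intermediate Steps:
Q(W) = W**2 + 4*W
u = -205 (u = -234 + 29 = -205)
C(F) = F*(4 + F)
sqrt(-154*(-1) + u/C(-40)) = sqrt(-154*(-1) - 205*(-1/(40*(4 - 40)))) = sqrt(154 - 205/((-40*(-36)))) = sqrt(154 - 205/1440) = sqrt(154 - 205*1/1440) = sqrt(154 - 41/288) = sqrt(44311/288) = sqrt(88622)/24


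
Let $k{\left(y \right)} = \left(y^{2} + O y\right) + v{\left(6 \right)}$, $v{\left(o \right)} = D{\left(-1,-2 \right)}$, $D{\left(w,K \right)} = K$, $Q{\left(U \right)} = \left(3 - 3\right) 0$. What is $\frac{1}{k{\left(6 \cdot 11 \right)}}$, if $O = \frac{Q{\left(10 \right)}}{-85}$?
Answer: $\frac{1}{4354} \approx 0.00022967$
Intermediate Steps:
$Q{\left(U \right)} = 0$ ($Q{\left(U \right)} = 0 \cdot 0 = 0$)
$v{\left(o \right)} = -2$
$O = 0$ ($O = \frac{0}{-85} = 0 \left(- \frac{1}{85}\right) = 0$)
$k{\left(y \right)} = -2 + y^{2}$ ($k{\left(y \right)} = \left(y^{2} + 0 y\right) - 2 = \left(y^{2} + 0\right) - 2 = y^{2} - 2 = -2 + y^{2}$)
$\frac{1}{k{\left(6 \cdot 11 \right)}} = \frac{1}{-2 + \left(6 \cdot 11\right)^{2}} = \frac{1}{-2 + 66^{2}} = \frac{1}{-2 + 4356} = \frac{1}{4354}$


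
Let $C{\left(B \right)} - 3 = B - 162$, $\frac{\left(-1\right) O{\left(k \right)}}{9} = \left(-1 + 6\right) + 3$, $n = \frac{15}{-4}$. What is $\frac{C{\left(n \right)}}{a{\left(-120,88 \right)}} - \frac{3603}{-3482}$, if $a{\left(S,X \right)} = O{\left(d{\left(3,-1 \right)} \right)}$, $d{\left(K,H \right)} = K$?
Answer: $\frac{550741}{167136} \approx 3.2952$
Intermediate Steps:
$n = - \frac{15}{4}$ ($n = 15 \left(- \frac{1}{4}\right) = - \frac{15}{4} \approx -3.75$)
$O{\left(k \right)} = -72$ ($O{\left(k \right)} = - 9 \left(\left(-1 + 6\right) + 3\right) = - 9 \left(5 + 3\right) = \left(-9\right) 8 = -72$)
$a{\left(S,X \right)} = -72$
$C{\left(B \right)} = -159 + B$ ($C{\left(B \right)} = 3 + \left(B - 162\right) = 3 + \left(-162 + B\right) = -159 + B$)
$\frac{C{\left(n \right)}}{a{\left(-120,88 \right)}} - \frac{3603}{-3482} = \frac{-159 - \frac{15}{4}}{-72} - \frac{3603}{-3482} = \left(- \frac{651}{4}\right) \left(- \frac{1}{72}\right) - - \frac{3603}{3482} = \frac{217}{96} + \frac{3603}{3482} = \frac{550741}{167136}$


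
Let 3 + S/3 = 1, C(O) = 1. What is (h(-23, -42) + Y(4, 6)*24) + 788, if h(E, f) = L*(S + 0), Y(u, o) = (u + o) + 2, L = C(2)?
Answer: 1070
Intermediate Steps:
L = 1
S = -6 (S = -9 + 3*1 = -9 + 3 = -6)
Y(u, o) = 2 + o + u (Y(u, o) = (o + u) + 2 = 2 + o + u)
h(E, f) = -6 (h(E, f) = 1*(-6 + 0) = 1*(-6) = -6)
(h(-23, -42) + Y(4, 6)*24) + 788 = (-6 + (2 + 6 + 4)*24) + 788 = (-6 + 12*24) + 788 = (-6 + 288) + 788 = 282 + 788 = 1070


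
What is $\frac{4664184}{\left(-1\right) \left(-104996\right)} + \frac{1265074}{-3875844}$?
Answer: $\frac{2243102732699}{50868514578} \approx 44.096$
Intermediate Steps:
$\frac{4664184}{\left(-1\right) \left(-104996\right)} + \frac{1265074}{-3875844} = \frac{4664184}{104996} + 1265074 \left(- \frac{1}{3875844}\right) = 4664184 \cdot \frac{1}{104996} - \frac{632537}{1937922} = \frac{1166046}{26249} - \frac{632537}{1937922} = \frac{2243102732699}{50868514578}$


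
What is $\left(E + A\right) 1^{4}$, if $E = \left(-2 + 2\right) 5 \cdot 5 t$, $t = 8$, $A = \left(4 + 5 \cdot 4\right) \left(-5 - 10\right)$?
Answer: $-360$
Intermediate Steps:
$A = -360$ ($A = \left(4 + 20\right) \left(-15\right) = 24 \left(-15\right) = -360$)
$E = 0$ ($E = \left(-2 + 2\right) 5 \cdot 5 \cdot 8 = 0 \cdot 5 \cdot 5 \cdot 8 = 0 \cdot 5 \cdot 8 = 0 \cdot 8 = 0$)
$\left(E + A\right) 1^{4} = \left(0 - 360\right) 1^{4} = \left(-360\right) 1 = -360$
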